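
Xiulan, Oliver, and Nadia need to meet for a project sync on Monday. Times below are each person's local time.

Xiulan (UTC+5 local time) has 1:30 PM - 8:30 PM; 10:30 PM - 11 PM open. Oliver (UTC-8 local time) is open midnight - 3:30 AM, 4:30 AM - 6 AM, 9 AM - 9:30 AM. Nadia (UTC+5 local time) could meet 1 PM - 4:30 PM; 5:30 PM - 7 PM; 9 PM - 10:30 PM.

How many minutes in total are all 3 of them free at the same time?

Xiulan in UTC: 08:30-15:30, 17:30-18:00 (subtract 5h to convert from UTC+5).
Oliver in UTC: 08:00-11:30, 12:30-14:00, 17:00-17:30 (add 8h to convert from UTC-8).
Nadia in UTC: 08:00-11:30, 12:30-14:00, 16:00-17:30 (subtract 5h to convert from UTC+5).
Xiulan ∩ Oliver: 08:30-11:30, 12:30-14:00.
Xiulan ∩ Oliver ∩ Nadia: 08:30-11:30, 12:30-14:00.
Summing the common windows: 180 + 90 = 270 minutes.

270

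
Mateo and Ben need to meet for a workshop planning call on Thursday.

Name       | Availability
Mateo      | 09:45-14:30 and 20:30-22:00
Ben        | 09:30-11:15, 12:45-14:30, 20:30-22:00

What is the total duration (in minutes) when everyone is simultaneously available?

285

Mateo ∩ Ben: 09:45-11:15, 12:45-14:30, 20:30-22:00.
Summing the common windows: 90 + 105 + 90 = 285 minutes.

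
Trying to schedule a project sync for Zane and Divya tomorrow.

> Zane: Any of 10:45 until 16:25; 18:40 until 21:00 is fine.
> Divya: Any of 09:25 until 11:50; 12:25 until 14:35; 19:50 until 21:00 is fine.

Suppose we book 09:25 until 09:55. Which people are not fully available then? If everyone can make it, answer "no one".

Zane: not fully free for 09:25-09:55. Divya: free for 09:25-09:55.

Zane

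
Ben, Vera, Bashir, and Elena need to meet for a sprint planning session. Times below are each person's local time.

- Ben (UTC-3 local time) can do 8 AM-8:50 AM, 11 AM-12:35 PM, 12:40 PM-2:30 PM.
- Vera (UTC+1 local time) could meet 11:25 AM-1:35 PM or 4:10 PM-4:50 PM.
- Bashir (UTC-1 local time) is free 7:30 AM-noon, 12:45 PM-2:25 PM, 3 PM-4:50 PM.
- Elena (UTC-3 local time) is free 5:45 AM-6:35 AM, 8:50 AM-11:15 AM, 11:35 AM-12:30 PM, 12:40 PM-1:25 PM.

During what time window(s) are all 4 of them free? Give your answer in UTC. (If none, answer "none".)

Ben in UTC: 11:00-11:50, 14:00-15:35, 15:40-17:30 (add 3h to convert from UTC-3).
Vera in UTC: 10:25-12:35, 15:10-15:50 (subtract 1h to convert from UTC+1).
Bashir in UTC: 08:30-13:00, 13:45-15:25, 16:00-17:50 (add 1h to convert from UTC-1).
Elena in UTC: 08:45-09:35, 11:50-14:15, 14:35-15:30, 15:40-16:25 (add 3h to convert from UTC-3).
Ben ∩ Vera: 11:00-11:50, 15:10-15:35, 15:40-15:50.
Ben ∩ Vera ∩ Bashir: 11:00-11:50, 15:10-15:25.
Ben ∩ Vera ∩ Bashir ∩ Elena: 15:10-15:25.

15:10-15:25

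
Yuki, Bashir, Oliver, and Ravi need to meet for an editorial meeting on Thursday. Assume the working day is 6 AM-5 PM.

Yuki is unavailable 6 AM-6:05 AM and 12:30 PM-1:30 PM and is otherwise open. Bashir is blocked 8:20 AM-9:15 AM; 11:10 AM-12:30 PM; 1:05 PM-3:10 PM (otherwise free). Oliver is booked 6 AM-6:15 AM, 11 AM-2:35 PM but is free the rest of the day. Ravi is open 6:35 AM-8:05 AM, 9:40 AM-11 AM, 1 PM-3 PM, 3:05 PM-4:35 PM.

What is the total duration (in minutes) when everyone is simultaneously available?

Yuki free: 06:05-12:30, 13:30-17:00 (invert busy blocks within the working day).
Bashir free: 06:00-08:20, 09:15-11:10, 12:30-13:05, 15:10-17:00 (invert busy blocks within the working day).
Oliver free: 06:15-11:00, 14:35-17:00 (invert busy blocks within the working day).
Ravi free: 06:35-08:05, 09:40-11:00, 13:00-15:00, 15:05-16:35.
Yuki ∩ Bashir: 06:05-08:20, 09:15-11:10, 15:10-17:00.
Yuki ∩ Bashir ∩ Oliver: 06:15-08:20, 09:15-11:00, 15:10-17:00.
Yuki ∩ Bashir ∩ Oliver ∩ Ravi: 06:35-08:05, 09:40-11:00, 15:10-16:35.
So the common availability across everyone is 06:35-08:05, 09:40-11:00, 15:10-16:35.
Summing the common windows: 90 + 80 + 85 = 255 minutes.

255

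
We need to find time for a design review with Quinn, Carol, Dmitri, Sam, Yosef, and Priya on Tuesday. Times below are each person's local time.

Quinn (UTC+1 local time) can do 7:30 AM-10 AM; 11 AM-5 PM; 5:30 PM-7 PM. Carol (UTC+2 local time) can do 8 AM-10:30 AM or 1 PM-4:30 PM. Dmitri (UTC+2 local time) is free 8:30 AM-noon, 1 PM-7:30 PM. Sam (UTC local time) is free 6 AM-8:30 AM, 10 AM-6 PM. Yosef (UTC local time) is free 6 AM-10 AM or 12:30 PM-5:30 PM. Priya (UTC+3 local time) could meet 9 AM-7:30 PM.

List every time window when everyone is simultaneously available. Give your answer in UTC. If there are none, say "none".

06:30-08:30, 12:30-14:30

Quinn in UTC: 06:30-09:00, 10:00-16:00, 16:30-18:00 (subtract 1h to convert from UTC+1).
Carol in UTC: 06:00-08:30, 11:00-14:30 (subtract 2h to convert from UTC+2).
Dmitri in UTC: 06:30-10:00, 11:00-17:30 (subtract 2h to convert from UTC+2).
Sam in UTC: 06:00-08:30, 10:00-18:00.
Yosef in UTC: 06:00-10:00, 12:30-17:30.
Priya in UTC: 06:00-16:30 (subtract 3h to convert from UTC+3).
Quinn ∩ Carol: 06:30-08:30, 11:00-14:30.
Quinn ∩ Carol ∩ Dmitri: 06:30-08:30, 11:00-14:30.
Quinn ∩ Carol ∩ Dmitri ∩ Sam: 06:30-08:30, 11:00-14:30.
Quinn ∩ Carol ∩ Dmitri ∩ Sam ∩ Yosef: 06:30-08:30, 12:30-14:30.
Quinn ∩ Carol ∩ Dmitri ∩ Sam ∩ Yosef ∩ Priya: 06:30-08:30, 12:30-14:30.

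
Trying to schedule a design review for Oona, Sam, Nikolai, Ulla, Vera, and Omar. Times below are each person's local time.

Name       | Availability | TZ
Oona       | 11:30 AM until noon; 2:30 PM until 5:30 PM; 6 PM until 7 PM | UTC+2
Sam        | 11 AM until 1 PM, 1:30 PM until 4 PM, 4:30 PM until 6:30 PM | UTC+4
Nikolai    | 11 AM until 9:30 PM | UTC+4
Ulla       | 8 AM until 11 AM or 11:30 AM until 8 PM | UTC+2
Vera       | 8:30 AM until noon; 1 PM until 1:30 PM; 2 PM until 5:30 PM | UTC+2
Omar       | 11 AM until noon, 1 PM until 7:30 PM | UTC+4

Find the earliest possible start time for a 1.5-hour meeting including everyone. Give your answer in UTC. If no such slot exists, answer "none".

12:30

Oona in UTC: 09:30-10:00, 12:30-15:30, 16:00-17:00 (subtract 2h to convert from UTC+2).
Sam in UTC: 07:00-09:00, 09:30-12:00, 12:30-14:30 (subtract 4h to convert from UTC+4).
Nikolai in UTC: 07:00-17:30 (subtract 4h to convert from UTC+4).
Ulla in UTC: 06:00-09:00, 09:30-18:00 (subtract 2h to convert from UTC+2).
Vera in UTC: 06:30-10:00, 11:00-11:30, 12:00-15:30 (subtract 2h to convert from UTC+2).
Omar in UTC: 07:00-08:00, 09:00-15:30 (subtract 4h to convert from UTC+4).
Oona ∩ Sam: 09:30-10:00, 12:30-14:30.
Oona ∩ Sam ∩ Nikolai: 09:30-10:00, 12:30-14:30.
Oona ∩ Sam ∩ Nikolai ∩ Ulla: 09:30-10:00, 12:30-14:30.
Oona ∩ Sam ∩ Nikolai ∩ Ulla ∩ Vera: 09:30-10:00, 12:30-14:30.
Oona ∩ Sam ∩ Nikolai ∩ Ulla ∩ Vera ∩ Omar: 09:30-10:00, 12:30-14:30.
So the common availability across everyone is 09:30-10:00, 12:30-14:30.
The first common window of at least 90 minutes is 12:30-14:30, so the earliest start is 12:30.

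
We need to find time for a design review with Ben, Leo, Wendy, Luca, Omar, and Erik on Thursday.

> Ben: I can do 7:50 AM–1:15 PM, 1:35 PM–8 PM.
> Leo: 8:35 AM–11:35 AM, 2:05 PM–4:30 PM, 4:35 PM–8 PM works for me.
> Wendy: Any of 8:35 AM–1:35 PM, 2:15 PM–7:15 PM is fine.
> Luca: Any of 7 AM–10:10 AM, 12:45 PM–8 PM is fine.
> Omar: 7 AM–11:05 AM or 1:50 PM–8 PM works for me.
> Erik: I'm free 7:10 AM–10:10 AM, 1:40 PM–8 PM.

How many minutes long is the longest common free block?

Ben ∩ Leo: 08:35-11:35, 14:05-16:30, 16:35-20:00.
Ben ∩ Leo ∩ Wendy: 08:35-11:35, 14:15-16:30, 16:35-19:15.
Ben ∩ Leo ∩ Wendy ∩ Luca: 08:35-10:10, 14:15-16:30, 16:35-19:15.
Ben ∩ Leo ∩ Wendy ∩ Luca ∩ Omar: 08:35-10:10, 14:15-16:30, 16:35-19:15.
Ben ∩ Leo ∩ Wendy ∩ Luca ∩ Omar ∩ Erik: 08:35-10:10, 14:15-16:30, 16:35-19:15.
Those are the intersection windows.
The longest is 16:35-19:15 at 160 minutes.

160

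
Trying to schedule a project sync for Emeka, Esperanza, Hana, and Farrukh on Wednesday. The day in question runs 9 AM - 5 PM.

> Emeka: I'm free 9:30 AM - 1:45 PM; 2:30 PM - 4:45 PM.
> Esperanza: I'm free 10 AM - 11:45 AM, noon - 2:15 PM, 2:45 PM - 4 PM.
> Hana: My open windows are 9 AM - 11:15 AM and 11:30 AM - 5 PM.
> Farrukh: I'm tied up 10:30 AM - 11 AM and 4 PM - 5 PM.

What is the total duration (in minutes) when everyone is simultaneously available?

Emeka free: 09:30-13:45, 14:30-16:45.
Esperanza free: 10:00-11:45, 12:00-14:15, 14:45-16:00.
Hana free: 09:00-11:15, 11:30-17:00.
Farrukh free: 09:00-10:30, 11:00-16:00 (invert busy blocks within the working day).
Emeka ∩ Esperanza: 10:00-11:45, 12:00-13:45, 14:45-16:00.
Emeka ∩ Esperanza ∩ Hana: 10:00-11:15, 11:30-11:45, 12:00-13:45, 14:45-16:00.
Emeka ∩ Esperanza ∩ Hana ∩ Farrukh: 10:00-10:30, 11:00-11:15, 11:30-11:45, 12:00-13:45, 14:45-16:00.
Summing the common windows: 30 + 15 + 15 + 105 + 75 = 240 minutes.

240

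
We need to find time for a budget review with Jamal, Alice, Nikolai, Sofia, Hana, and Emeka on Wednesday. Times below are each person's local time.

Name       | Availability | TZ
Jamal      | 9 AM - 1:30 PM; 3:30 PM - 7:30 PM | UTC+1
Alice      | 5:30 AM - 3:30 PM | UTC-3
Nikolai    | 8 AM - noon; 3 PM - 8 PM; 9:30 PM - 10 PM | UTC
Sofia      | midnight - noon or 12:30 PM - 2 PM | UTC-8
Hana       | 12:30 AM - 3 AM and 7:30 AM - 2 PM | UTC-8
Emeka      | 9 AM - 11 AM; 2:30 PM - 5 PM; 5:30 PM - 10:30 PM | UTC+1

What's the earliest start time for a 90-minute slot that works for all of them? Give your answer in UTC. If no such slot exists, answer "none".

Jamal in UTC: 08:00-12:30, 14:30-18:30 (subtract 1h to convert from UTC+1).
Alice in UTC: 08:30-18:30 (add 3h to convert from UTC-3).
Nikolai in UTC: 08:00-12:00, 15:00-20:00, 21:30-22:00.
Sofia in UTC: 08:00-20:00, 20:30-22:00 (add 8h to convert from UTC-8).
Hana in UTC: 08:30-11:00, 15:30-22:00 (add 8h to convert from UTC-8).
Emeka in UTC: 08:00-10:00, 13:30-16:00, 16:30-21:30 (subtract 1h to convert from UTC+1).
Jamal ∩ Alice: 08:30-12:30, 14:30-18:30.
Jamal ∩ Alice ∩ Nikolai: 08:30-12:00, 15:00-18:30.
Jamal ∩ Alice ∩ Nikolai ∩ Sofia: 08:30-12:00, 15:00-18:30.
Jamal ∩ Alice ∩ Nikolai ∩ Sofia ∩ Hana: 08:30-11:00, 15:30-18:30.
Jamal ∩ Alice ∩ Nikolai ∩ Sofia ∩ Hana ∩ Emeka: 08:30-10:00, 15:30-16:00, 16:30-18:30.
The first common window of at least 90 minutes is 08:30-10:00, so the earliest start is 08:30.

08:30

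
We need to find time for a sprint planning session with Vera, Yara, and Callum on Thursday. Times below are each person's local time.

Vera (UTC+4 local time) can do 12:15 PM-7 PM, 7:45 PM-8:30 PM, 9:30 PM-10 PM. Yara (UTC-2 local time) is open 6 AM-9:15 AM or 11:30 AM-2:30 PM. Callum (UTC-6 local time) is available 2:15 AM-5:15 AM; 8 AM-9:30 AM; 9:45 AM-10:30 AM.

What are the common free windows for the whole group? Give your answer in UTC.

Vera in UTC: 08:15-15:00, 15:45-16:30, 17:30-18:00 (subtract 4h to convert from UTC+4).
Yara in UTC: 08:00-11:15, 13:30-16:30 (add 2h to convert from UTC-2).
Callum in UTC: 08:15-11:15, 14:00-15:30, 15:45-16:30 (add 6h to convert from UTC-6).
Vera ∩ Yara: 08:15-11:15, 13:30-15:00, 15:45-16:30.
Vera ∩ Yara ∩ Callum: 08:15-11:15, 14:00-15:00, 15:45-16:30.
Those are the intersection windows.

08:15-11:15, 14:00-15:00, 15:45-16:30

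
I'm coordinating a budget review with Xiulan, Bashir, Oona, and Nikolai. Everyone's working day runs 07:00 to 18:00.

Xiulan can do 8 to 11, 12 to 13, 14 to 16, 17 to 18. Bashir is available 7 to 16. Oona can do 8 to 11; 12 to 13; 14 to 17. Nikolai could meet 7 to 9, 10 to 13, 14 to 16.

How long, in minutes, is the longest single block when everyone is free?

Xiulan ∩ Bashir: 08:00-11:00, 12:00-13:00, 14:00-16:00.
Xiulan ∩ Bashir ∩ Oona: 08:00-11:00, 12:00-13:00, 14:00-16:00.
Xiulan ∩ Bashir ∩ Oona ∩ Nikolai: 08:00-09:00, 10:00-11:00, 12:00-13:00, 14:00-16:00.
The longest is 14:00-16:00 at 120 minutes.

120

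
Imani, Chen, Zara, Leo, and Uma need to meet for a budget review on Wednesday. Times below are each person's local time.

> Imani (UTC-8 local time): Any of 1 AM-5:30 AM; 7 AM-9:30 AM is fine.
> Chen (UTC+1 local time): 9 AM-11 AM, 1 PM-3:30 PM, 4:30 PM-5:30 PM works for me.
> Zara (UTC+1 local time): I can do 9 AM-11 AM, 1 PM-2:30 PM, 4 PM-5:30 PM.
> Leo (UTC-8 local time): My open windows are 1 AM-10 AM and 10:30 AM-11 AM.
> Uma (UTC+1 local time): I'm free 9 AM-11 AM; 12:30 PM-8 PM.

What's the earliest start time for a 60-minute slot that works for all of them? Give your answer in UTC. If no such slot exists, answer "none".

09:00

Imani in UTC: 09:00-13:30, 15:00-17:30 (add 8h to convert from UTC-8).
Chen in UTC: 08:00-10:00, 12:00-14:30, 15:30-16:30 (subtract 1h to convert from UTC+1).
Zara in UTC: 08:00-10:00, 12:00-13:30, 15:00-16:30 (subtract 1h to convert from UTC+1).
Leo in UTC: 09:00-18:00, 18:30-19:00 (add 8h to convert from UTC-8).
Uma in UTC: 08:00-10:00, 11:30-19:00 (subtract 1h to convert from UTC+1).
Imani ∩ Chen: 09:00-10:00, 12:00-13:30, 15:30-16:30.
Imani ∩ Chen ∩ Zara: 09:00-10:00, 12:00-13:30, 15:30-16:30.
Imani ∩ Chen ∩ Zara ∩ Leo: 09:00-10:00, 12:00-13:30, 15:30-16:30.
Imani ∩ Chen ∩ Zara ∩ Leo ∩ Uma: 09:00-10:00, 12:00-13:30, 15:30-16:30.
The first common window of at least 60 minutes is 09:00-10:00, so the earliest start is 09:00.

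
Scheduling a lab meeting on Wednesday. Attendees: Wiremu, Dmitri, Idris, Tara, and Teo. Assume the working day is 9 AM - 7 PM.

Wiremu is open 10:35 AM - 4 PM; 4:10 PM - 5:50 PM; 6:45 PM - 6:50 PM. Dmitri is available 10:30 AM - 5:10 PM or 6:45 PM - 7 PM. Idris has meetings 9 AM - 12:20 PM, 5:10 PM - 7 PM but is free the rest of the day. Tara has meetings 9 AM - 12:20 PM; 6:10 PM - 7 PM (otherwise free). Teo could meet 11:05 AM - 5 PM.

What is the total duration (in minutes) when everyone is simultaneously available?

270

Wiremu free: 10:35-16:00, 16:10-17:50, 18:45-18:50.
Dmitri free: 10:30-17:10, 18:45-19:00.
Idris free: 12:20-17:10 (invert busy blocks within the working day).
Tara free: 12:20-18:10 (invert busy blocks within the working day).
Teo free: 11:05-17:00.
Wiremu ∩ Dmitri: 10:35-16:00, 16:10-17:10, 18:45-18:50.
Wiremu ∩ Dmitri ∩ Idris: 12:20-16:00, 16:10-17:10.
Wiremu ∩ Dmitri ∩ Idris ∩ Tara: 12:20-16:00, 16:10-17:10.
Wiremu ∩ Dmitri ∩ Idris ∩ Tara ∩ Teo: 12:20-16:00, 16:10-17:00.
Summing the common windows: 220 + 50 = 270 minutes.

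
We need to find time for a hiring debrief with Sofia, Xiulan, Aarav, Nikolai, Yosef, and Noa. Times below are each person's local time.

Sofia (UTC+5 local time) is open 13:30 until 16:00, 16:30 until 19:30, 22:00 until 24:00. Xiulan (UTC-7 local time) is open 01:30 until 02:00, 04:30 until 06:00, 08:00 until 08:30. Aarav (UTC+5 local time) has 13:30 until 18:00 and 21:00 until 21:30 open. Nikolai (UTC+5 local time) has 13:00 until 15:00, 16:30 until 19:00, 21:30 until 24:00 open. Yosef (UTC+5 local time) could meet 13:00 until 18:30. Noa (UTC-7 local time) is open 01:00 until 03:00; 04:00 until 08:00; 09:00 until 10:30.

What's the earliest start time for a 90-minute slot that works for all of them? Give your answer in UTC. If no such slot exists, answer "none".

Sofia in UTC: 08:30-11:00, 11:30-14:30, 17:00-19:00 (subtract 5h to convert from UTC+5).
Xiulan in UTC: 08:30-09:00, 11:30-13:00, 15:00-15:30 (add 7h to convert from UTC-7).
Aarav in UTC: 08:30-13:00, 16:00-16:30 (subtract 5h to convert from UTC+5).
Nikolai in UTC: 08:00-10:00, 11:30-14:00, 16:30-19:00 (subtract 5h to convert from UTC+5).
Yosef in UTC: 08:00-13:30 (subtract 5h to convert from UTC+5).
Noa in UTC: 08:00-10:00, 11:00-15:00, 16:00-17:30 (add 7h to convert from UTC-7).
Sofia ∩ Xiulan: 08:30-09:00, 11:30-13:00.
Sofia ∩ Xiulan ∩ Aarav: 08:30-09:00, 11:30-13:00.
Sofia ∩ Xiulan ∩ Aarav ∩ Nikolai: 08:30-09:00, 11:30-13:00.
Sofia ∩ Xiulan ∩ Aarav ∩ Nikolai ∩ Yosef: 08:30-09:00, 11:30-13:00.
Sofia ∩ Xiulan ∩ Aarav ∩ Nikolai ∩ Yosef ∩ Noa: 08:30-09:00, 11:30-13:00.
So the common availability across everyone is 08:30-09:00, 11:30-13:00.
The first common window of at least 90 minutes is 11:30-13:00, so the earliest start is 11:30.

11:30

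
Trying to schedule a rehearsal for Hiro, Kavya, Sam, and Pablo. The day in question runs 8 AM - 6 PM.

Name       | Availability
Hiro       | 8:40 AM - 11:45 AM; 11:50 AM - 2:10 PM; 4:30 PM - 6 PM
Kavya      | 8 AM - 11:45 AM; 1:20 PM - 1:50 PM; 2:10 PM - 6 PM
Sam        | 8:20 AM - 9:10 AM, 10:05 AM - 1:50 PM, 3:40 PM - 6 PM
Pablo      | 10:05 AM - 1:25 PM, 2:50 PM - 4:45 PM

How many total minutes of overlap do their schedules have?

Hiro ∩ Kavya: 08:40-11:45, 13:20-13:50, 16:30-18:00.
Hiro ∩ Kavya ∩ Sam: 08:40-09:10, 10:05-11:45, 13:20-13:50, 16:30-18:00.
Hiro ∩ Kavya ∩ Sam ∩ Pablo: 10:05-11:45, 13:20-13:25, 16:30-16:45.
Summing the common windows: 100 + 5 + 15 = 120 minutes.

120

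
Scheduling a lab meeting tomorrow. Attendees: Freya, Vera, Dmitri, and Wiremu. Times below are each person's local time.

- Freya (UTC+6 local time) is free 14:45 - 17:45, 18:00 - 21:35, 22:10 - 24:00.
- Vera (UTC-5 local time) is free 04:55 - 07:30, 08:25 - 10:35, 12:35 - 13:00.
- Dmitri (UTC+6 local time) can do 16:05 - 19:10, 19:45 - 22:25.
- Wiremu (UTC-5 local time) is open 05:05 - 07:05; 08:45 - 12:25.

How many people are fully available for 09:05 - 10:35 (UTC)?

1

Freya in UTC: 08:45-11:45, 12:00-15:35, 16:10-18:00 (subtract 6h to convert from UTC+6).
Vera in UTC: 09:55-12:30, 13:25-15:35, 17:35-18:00 (add 5h to convert from UTC-5).
Dmitri in UTC: 10:05-13:10, 13:45-16:25 (subtract 6h to convert from UTC+6).
Wiremu in UTC: 10:05-12:05, 13:45-17:25 (add 5h to convert from UTC-5).
Freya can make the full 09:05-10:35 slot — that's 1.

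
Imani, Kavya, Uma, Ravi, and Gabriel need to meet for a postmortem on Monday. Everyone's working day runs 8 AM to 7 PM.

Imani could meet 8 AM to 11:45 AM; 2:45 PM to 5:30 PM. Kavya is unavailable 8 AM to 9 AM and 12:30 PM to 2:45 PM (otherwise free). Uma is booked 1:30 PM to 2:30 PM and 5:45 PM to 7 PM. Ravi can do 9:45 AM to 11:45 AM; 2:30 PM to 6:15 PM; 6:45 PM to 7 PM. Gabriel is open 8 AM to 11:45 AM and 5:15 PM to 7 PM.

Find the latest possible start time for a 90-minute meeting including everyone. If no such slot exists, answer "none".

10:15

Imani free: 08:00-11:45, 14:45-17:30.
Kavya free: 09:00-12:30, 14:45-19:00 (invert busy blocks within the working day).
Uma free: 08:00-13:30, 14:30-17:45 (invert busy blocks within the working day).
Ravi free: 09:45-11:45, 14:30-18:15, 18:45-19:00.
Gabriel free: 08:00-11:45, 17:15-19:00.
Imani ∩ Kavya: 09:00-11:45, 14:45-17:30.
Imani ∩ Kavya ∩ Uma: 09:00-11:45, 14:45-17:30.
Imani ∩ Kavya ∩ Uma ∩ Ravi: 09:45-11:45, 14:45-17:30.
Imani ∩ Kavya ∩ Uma ∩ Ravi ∩ Gabriel: 09:45-11:45, 17:15-17:30.
The last common window of at least 90 minutes is 09:45-11:45; a 90-minute meeting can start as late as 10:15 and still end by 11:45.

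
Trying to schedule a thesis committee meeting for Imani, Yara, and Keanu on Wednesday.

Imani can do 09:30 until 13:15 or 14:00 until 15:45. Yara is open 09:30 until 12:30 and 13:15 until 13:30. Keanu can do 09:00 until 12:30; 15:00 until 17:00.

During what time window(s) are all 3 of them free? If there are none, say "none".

09:30-12:30

Imani ∩ Yara: 09:30-12:30.
Imani ∩ Yara ∩ Keanu: 09:30-12:30.
Those are the intersection windows.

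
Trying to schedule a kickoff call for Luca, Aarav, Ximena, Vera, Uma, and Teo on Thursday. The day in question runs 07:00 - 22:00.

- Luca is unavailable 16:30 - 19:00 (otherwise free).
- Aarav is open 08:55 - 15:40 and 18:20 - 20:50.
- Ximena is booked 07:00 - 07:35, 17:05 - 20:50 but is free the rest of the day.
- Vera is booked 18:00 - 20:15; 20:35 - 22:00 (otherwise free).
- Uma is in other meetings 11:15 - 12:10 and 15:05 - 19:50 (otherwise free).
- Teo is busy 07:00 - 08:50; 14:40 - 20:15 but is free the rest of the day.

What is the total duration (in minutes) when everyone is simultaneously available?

Luca free: 07:00-16:30, 19:00-22:00 (invert busy blocks within the working day).
Aarav free: 08:55-15:40, 18:20-20:50.
Ximena free: 07:35-17:05, 20:50-22:00 (invert busy blocks within the working day).
Vera free: 07:00-18:00, 20:15-20:35 (invert busy blocks within the working day).
Uma free: 07:00-11:15, 12:10-15:05, 19:50-22:00 (invert busy blocks within the working day).
Teo free: 08:50-14:40, 20:15-22:00 (invert busy blocks within the working day).
Luca ∩ Aarav: 08:55-15:40, 19:00-20:50.
Luca ∩ Aarav ∩ Ximena: 08:55-15:40.
Luca ∩ Aarav ∩ Ximena ∩ Vera: 08:55-15:40.
Luca ∩ Aarav ∩ Ximena ∩ Vera ∩ Uma: 08:55-11:15, 12:10-15:05.
Luca ∩ Aarav ∩ Ximena ∩ Vera ∩ Uma ∩ Teo: 08:55-11:15, 12:10-14:40.
Summing the common windows: 140 + 150 = 290 minutes.

290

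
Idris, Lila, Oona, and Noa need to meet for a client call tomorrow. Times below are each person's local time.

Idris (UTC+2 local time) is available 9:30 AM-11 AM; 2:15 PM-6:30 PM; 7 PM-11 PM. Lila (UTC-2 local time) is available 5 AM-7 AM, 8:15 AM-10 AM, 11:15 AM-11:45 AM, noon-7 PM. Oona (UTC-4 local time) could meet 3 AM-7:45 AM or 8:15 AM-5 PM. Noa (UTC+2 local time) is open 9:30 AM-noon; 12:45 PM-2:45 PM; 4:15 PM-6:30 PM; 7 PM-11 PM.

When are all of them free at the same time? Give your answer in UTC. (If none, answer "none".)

07:30-09:00, 14:15-16:30, 17:00-21:00

Idris in UTC: 07:30-09:00, 12:15-16:30, 17:00-21:00 (subtract 2h to convert from UTC+2).
Lila in UTC: 07:00-09:00, 10:15-12:00, 13:15-13:45, 14:00-21:00 (add 2h to convert from UTC-2).
Oona in UTC: 07:00-11:45, 12:15-21:00 (add 4h to convert from UTC-4).
Noa in UTC: 07:30-10:00, 10:45-12:45, 14:15-16:30, 17:00-21:00 (subtract 2h to convert from UTC+2).
Idris ∩ Lila: 07:30-09:00, 13:15-13:45, 14:00-16:30, 17:00-21:00.
Idris ∩ Lila ∩ Oona: 07:30-09:00, 13:15-13:45, 14:00-16:30, 17:00-21:00.
Idris ∩ Lila ∩ Oona ∩ Noa: 07:30-09:00, 14:15-16:30, 17:00-21:00.
Those are the intersection windows.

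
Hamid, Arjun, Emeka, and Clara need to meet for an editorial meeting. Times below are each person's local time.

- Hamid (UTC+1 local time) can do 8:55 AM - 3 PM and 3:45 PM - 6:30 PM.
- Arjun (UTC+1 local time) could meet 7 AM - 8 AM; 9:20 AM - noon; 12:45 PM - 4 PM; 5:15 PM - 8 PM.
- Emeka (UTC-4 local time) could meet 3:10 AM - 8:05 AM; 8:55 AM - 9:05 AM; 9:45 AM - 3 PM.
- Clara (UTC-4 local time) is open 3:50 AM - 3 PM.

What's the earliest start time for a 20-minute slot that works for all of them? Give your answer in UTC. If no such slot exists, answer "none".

Hamid in UTC: 07:55-14:00, 14:45-17:30 (subtract 1h to convert from UTC+1).
Arjun in UTC: 06:00-07:00, 08:20-11:00, 11:45-15:00, 16:15-19:00 (subtract 1h to convert from UTC+1).
Emeka in UTC: 07:10-12:05, 12:55-13:05, 13:45-19:00 (add 4h to convert from UTC-4).
Clara in UTC: 07:50-19:00 (add 4h to convert from UTC-4).
Hamid ∩ Arjun: 08:20-11:00, 11:45-14:00, 14:45-15:00, 16:15-17:30.
Hamid ∩ Arjun ∩ Emeka: 08:20-11:00, 11:45-12:05, 12:55-13:05, 13:45-14:00, 14:45-15:00, 16:15-17:30.
Hamid ∩ Arjun ∩ Emeka ∩ Clara: 08:20-11:00, 11:45-12:05, 12:55-13:05, 13:45-14:00, 14:45-15:00, 16:15-17:30.
Those are the intersection windows.
The first common window of at least 20 minutes is 08:20-11:00, so the earliest start is 08:20.

08:20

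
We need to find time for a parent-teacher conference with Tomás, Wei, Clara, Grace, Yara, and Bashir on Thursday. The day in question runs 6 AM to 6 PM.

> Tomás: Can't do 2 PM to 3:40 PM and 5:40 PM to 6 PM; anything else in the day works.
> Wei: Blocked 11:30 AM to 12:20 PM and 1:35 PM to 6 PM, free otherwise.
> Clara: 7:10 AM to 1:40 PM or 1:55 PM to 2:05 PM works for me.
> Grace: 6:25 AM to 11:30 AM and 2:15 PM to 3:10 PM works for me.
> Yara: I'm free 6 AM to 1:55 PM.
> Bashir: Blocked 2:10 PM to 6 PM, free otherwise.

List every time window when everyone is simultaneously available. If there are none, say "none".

Tomás free: 06:00-14:00, 15:40-17:40 (invert busy blocks within the working day).
Wei free: 06:00-11:30, 12:20-13:35 (invert busy blocks within the working day).
Clara free: 07:10-13:40, 13:55-14:05.
Grace free: 06:25-11:30, 14:15-15:10.
Yara free: 06:00-13:55.
Bashir free: 06:00-14:10 (invert busy blocks within the working day).
Tomás ∩ Wei: 06:00-11:30, 12:20-13:35.
Tomás ∩ Wei ∩ Clara: 07:10-11:30, 12:20-13:35.
Tomás ∩ Wei ∩ Clara ∩ Grace: 07:10-11:30.
Tomás ∩ Wei ∩ Clara ∩ Grace ∩ Yara: 07:10-11:30.
Tomás ∩ Wei ∩ Clara ∩ Grace ∩ Yara ∩ Bashir: 07:10-11:30.
Those are the intersection windows.

07:10-11:30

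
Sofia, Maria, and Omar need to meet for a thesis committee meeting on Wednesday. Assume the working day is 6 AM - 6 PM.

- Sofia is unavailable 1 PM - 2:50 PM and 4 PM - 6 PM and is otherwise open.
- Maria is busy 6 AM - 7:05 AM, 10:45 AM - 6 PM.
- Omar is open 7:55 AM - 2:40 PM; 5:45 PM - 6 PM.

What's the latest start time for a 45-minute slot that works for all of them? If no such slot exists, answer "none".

Sofia free: 06:00-13:00, 14:50-16:00 (invert busy blocks within the working day).
Maria free: 07:05-10:45 (invert busy blocks within the working day).
Omar free: 07:55-14:40, 17:45-18:00.
Sofia ∩ Maria: 07:05-10:45.
Sofia ∩ Maria ∩ Omar: 07:55-10:45.
The last common window of at least 45 minutes is 07:55-10:45; a 45-minute meeting can start as late as 10:00 and still end by 10:45.

10:00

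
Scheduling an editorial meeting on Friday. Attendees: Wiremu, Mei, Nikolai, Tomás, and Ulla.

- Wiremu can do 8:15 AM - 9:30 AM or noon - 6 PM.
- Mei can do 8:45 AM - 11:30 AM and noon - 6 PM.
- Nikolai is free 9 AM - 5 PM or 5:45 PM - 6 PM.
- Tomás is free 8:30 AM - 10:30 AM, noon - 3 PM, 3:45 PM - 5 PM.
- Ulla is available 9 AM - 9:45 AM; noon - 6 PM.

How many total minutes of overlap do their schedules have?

Wiremu ∩ Mei: 08:45-09:30, 12:00-18:00.
Wiremu ∩ Mei ∩ Nikolai: 09:00-09:30, 12:00-17:00, 17:45-18:00.
Wiremu ∩ Mei ∩ Nikolai ∩ Tomás: 09:00-09:30, 12:00-15:00, 15:45-17:00.
Wiremu ∩ Mei ∩ Nikolai ∩ Tomás ∩ Ulla: 09:00-09:30, 12:00-15:00, 15:45-17:00.
Summing the common windows: 30 + 180 + 75 = 285 minutes.

285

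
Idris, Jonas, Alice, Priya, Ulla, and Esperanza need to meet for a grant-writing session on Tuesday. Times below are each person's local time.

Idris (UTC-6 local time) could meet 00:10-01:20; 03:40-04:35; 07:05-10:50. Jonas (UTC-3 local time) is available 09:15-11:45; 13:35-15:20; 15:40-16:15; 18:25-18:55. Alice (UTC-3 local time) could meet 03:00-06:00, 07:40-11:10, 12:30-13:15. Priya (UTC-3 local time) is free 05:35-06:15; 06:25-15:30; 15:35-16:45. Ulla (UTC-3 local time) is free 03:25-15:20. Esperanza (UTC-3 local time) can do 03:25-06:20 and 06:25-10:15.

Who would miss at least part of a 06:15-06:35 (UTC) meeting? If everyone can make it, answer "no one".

Idris in UTC: 06:10-07:20, 09:40-10:35, 13:05-16:50 (add 6h to convert from UTC-6).
Jonas in UTC: 12:15-14:45, 16:35-18:20, 18:40-19:15, 21:25-21:55 (add 3h to convert from UTC-3).
Alice in UTC: 06:00-09:00, 10:40-14:10, 15:30-16:15 (add 3h to convert from UTC-3).
Priya in UTC: 08:35-09:15, 09:25-18:30, 18:35-19:45 (add 3h to convert from UTC-3).
Ulla in UTC: 06:25-18:20 (add 3h to convert from UTC-3).
Esperanza in UTC: 06:25-09:20, 09:25-13:15 (add 3h to convert from UTC-3).
Idris: free for 06:15-06:35. Jonas: not fully free for 06:15-06:35. Alice: free for 06:15-06:35. Priya: not fully free for 06:15-06:35. Ulla: not fully free for 06:15-06:35. Esperanza: not fully free for 06:15-06:35.

Esperanza, Jonas, Priya, Ulla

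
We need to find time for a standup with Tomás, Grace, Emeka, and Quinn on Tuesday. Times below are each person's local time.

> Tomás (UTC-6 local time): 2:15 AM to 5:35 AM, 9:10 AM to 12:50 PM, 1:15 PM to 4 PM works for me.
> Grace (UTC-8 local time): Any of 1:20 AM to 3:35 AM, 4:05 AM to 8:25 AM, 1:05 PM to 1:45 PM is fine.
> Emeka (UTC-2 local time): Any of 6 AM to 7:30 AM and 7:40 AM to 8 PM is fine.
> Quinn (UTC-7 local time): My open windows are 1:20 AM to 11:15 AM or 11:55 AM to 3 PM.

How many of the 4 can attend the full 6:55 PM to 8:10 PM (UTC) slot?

2

Tomás in UTC: 08:15-11:35, 15:10-18:50, 19:15-22:00 (add 6h to convert from UTC-6).
Grace in UTC: 09:20-11:35, 12:05-16:25, 21:05-21:45 (add 8h to convert from UTC-8).
Emeka in UTC: 08:00-09:30, 09:40-22:00 (add 2h to convert from UTC-2).
Quinn in UTC: 08:20-18:15, 18:55-22:00 (add 7h to convert from UTC-7).
Emeka and Quinn can make the full 18:55-20:10 slot — that's 2.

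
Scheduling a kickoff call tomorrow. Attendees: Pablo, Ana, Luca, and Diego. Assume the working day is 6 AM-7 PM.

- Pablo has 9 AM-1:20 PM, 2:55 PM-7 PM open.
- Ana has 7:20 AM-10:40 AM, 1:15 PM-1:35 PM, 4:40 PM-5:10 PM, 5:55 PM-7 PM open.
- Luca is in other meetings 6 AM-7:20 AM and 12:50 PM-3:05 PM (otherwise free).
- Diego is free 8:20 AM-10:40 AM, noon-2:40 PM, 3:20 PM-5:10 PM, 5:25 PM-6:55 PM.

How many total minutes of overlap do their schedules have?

Pablo free: 09:00-13:20, 14:55-19:00.
Ana free: 07:20-10:40, 13:15-13:35, 16:40-17:10, 17:55-19:00.
Luca free: 07:20-12:50, 15:05-19:00 (invert busy blocks within the working day).
Diego free: 08:20-10:40, 12:00-14:40, 15:20-17:10, 17:25-18:55.
Pablo ∩ Ana: 09:00-10:40, 13:15-13:20, 16:40-17:10, 17:55-19:00.
Pablo ∩ Ana ∩ Luca: 09:00-10:40, 16:40-17:10, 17:55-19:00.
Pablo ∩ Ana ∩ Luca ∩ Diego: 09:00-10:40, 16:40-17:10, 17:55-18:55.
So the common availability across everyone is 09:00-10:40, 16:40-17:10, 17:55-18:55.
Summing the common windows: 100 + 30 + 60 = 190 minutes.

190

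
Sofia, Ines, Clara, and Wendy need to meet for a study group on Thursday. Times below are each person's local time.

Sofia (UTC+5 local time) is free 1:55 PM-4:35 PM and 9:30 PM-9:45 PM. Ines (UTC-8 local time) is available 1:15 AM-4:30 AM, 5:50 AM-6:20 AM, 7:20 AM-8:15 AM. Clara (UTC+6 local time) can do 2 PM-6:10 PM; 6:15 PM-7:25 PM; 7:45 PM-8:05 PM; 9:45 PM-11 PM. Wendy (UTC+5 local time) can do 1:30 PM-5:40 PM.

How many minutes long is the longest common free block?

Sofia in UTC: 08:55-11:35, 16:30-16:45 (subtract 5h to convert from UTC+5).
Ines in UTC: 09:15-12:30, 13:50-14:20, 15:20-16:15 (add 8h to convert from UTC-8).
Clara in UTC: 08:00-12:10, 12:15-13:25, 13:45-14:05, 15:45-17:00 (subtract 6h to convert from UTC+6).
Wendy in UTC: 08:30-12:40 (subtract 5h to convert from UTC+5).
Sofia ∩ Ines: 09:15-11:35.
Sofia ∩ Ines ∩ Clara: 09:15-11:35.
Sofia ∩ Ines ∩ Clara ∩ Wendy: 09:15-11:35.
So the common availability across everyone is 09:15-11:35.
The longest is 09:15-11:35 at 140 minutes.

140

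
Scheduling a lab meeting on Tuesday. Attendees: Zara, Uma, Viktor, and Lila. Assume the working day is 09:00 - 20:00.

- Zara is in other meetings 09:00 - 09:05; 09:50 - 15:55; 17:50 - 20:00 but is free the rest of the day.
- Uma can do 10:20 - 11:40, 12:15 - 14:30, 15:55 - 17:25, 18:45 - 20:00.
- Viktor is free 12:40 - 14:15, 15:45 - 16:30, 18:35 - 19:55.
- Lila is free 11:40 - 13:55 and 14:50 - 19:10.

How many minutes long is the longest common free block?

Zara free: 09:05-09:50, 15:55-17:50 (invert busy blocks within the working day).
Uma free: 10:20-11:40, 12:15-14:30, 15:55-17:25, 18:45-20:00.
Viktor free: 12:40-14:15, 15:45-16:30, 18:35-19:55.
Lila free: 11:40-13:55, 14:50-19:10.
Zara ∩ Uma: 15:55-17:25.
Zara ∩ Uma ∩ Viktor: 15:55-16:30.
Zara ∩ Uma ∩ Viktor ∩ Lila: 15:55-16:30.
So the common availability across everyone is 15:55-16:30.
The longest is 15:55-16:30 at 35 minutes.

35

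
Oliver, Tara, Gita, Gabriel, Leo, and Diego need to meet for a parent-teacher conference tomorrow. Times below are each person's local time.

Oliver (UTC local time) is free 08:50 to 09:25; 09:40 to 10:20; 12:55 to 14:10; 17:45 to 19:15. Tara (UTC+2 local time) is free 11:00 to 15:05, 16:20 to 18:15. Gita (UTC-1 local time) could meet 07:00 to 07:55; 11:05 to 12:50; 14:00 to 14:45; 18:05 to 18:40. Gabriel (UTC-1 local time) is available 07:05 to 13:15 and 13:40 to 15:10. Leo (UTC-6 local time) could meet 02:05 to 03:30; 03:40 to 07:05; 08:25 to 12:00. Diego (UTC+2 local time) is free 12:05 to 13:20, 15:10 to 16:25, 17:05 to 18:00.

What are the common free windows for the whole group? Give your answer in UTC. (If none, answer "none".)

none

Oliver in UTC: 08:50-09:25, 09:40-10:20, 12:55-14:10, 17:45-19:15.
Tara in UTC: 09:00-13:05, 14:20-16:15 (subtract 2h to convert from UTC+2).
Gita in UTC: 08:00-08:55, 12:05-13:50, 15:00-15:45, 19:05-19:40 (add 1h to convert from UTC-1).
Gabriel in UTC: 08:05-14:15, 14:40-16:10 (add 1h to convert from UTC-1).
Leo in UTC: 08:05-09:30, 09:40-13:05, 14:25-18:00 (add 6h to convert from UTC-6).
Diego in UTC: 10:05-11:20, 13:10-14:25, 15:05-16:00 (subtract 2h to convert from UTC+2).
Oliver ∩ Tara: 09:00-09:25, 09:40-10:20, 12:55-13:05.
Oliver ∩ Tara ∩ Gita: 12:55-13:05.
Oliver ∩ Tara ∩ Gita ∩ Gabriel: 12:55-13:05.
Oliver ∩ Tara ∩ Gita ∩ Gabriel ∩ Leo: 12:55-13:05.
Oliver ∩ Tara ∩ Gita ∩ Gabriel ∩ Leo ∩ Diego: ∅.
There is no time when everyone is free.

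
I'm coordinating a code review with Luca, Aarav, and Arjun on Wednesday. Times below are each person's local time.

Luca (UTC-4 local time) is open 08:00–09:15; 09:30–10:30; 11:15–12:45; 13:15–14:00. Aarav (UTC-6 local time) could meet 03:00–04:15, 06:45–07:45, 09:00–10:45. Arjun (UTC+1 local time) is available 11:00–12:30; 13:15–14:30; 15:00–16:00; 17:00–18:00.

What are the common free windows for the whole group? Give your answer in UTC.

12:45-13:15, 16:00-16:45

Luca in UTC: 12:00-13:15, 13:30-14:30, 15:15-16:45, 17:15-18:00 (add 4h to convert from UTC-4).
Aarav in UTC: 09:00-10:15, 12:45-13:45, 15:00-16:45 (add 6h to convert from UTC-6).
Arjun in UTC: 10:00-11:30, 12:15-13:30, 14:00-15:00, 16:00-17:00 (subtract 1h to convert from UTC+1).
Luca ∩ Aarav: 12:45-13:15, 13:30-13:45, 15:15-16:45.
Luca ∩ Aarav ∩ Arjun: 12:45-13:15, 16:00-16:45.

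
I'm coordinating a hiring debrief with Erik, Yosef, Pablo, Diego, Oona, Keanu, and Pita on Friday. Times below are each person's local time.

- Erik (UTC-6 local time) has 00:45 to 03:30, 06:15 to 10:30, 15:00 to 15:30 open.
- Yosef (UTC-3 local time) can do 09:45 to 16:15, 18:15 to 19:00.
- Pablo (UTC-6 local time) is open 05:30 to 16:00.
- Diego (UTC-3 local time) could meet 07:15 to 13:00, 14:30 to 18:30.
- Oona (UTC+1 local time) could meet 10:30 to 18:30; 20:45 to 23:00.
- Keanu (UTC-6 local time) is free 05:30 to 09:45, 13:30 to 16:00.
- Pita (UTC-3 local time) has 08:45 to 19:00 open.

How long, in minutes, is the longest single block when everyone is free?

180

Erik in UTC: 06:45-09:30, 12:15-16:30, 21:00-21:30 (add 6h to convert from UTC-6).
Yosef in UTC: 12:45-19:15, 21:15-22:00 (add 3h to convert from UTC-3).
Pablo in UTC: 11:30-22:00 (add 6h to convert from UTC-6).
Diego in UTC: 10:15-16:00, 17:30-21:30 (add 3h to convert from UTC-3).
Oona in UTC: 09:30-17:30, 19:45-22:00 (subtract 1h to convert from UTC+1).
Keanu in UTC: 11:30-15:45, 19:30-22:00 (add 6h to convert from UTC-6).
Pita in UTC: 11:45-22:00 (add 3h to convert from UTC-3).
Erik ∩ Yosef: 12:45-16:30, 21:15-21:30.
Erik ∩ Yosef ∩ Pablo: 12:45-16:30, 21:15-21:30.
Erik ∩ Yosef ∩ Pablo ∩ Diego: 12:45-16:00, 21:15-21:30.
Erik ∩ Yosef ∩ Pablo ∩ Diego ∩ Oona: 12:45-16:00, 21:15-21:30.
Erik ∩ Yosef ∩ Pablo ∩ Diego ∩ Oona ∩ Keanu: 12:45-15:45, 21:15-21:30.
Erik ∩ Yosef ∩ Pablo ∩ Diego ∩ Oona ∩ Keanu ∩ Pita: 12:45-15:45, 21:15-21:30.
The longest is 12:45-15:45 at 180 minutes.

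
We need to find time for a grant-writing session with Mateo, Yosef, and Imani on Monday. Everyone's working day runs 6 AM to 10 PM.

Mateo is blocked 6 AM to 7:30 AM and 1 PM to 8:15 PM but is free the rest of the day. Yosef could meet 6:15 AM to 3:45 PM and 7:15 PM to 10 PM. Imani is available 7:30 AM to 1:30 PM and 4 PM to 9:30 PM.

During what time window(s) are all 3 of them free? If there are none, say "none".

07:30-13:00, 20:15-21:30

Mateo free: 07:30-13:00, 20:15-22:00 (invert busy blocks within the working day).
Yosef free: 06:15-15:45, 19:15-22:00.
Imani free: 07:30-13:30, 16:00-21:30.
Mateo ∩ Yosef: 07:30-13:00, 20:15-22:00.
Mateo ∩ Yosef ∩ Imani: 07:30-13:00, 20:15-21:30.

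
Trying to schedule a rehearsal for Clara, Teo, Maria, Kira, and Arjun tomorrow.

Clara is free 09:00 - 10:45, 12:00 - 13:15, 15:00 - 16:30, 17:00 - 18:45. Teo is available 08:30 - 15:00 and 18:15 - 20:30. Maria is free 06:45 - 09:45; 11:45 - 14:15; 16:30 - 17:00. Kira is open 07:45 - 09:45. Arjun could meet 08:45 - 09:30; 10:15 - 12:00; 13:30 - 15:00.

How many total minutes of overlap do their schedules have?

30

Clara ∩ Teo: 09:00-10:45, 12:00-13:15, 18:15-18:45.
Clara ∩ Teo ∩ Maria: 09:00-09:45, 12:00-13:15.
Clara ∩ Teo ∩ Maria ∩ Kira: 09:00-09:45.
Clara ∩ Teo ∩ Maria ∩ Kira ∩ Arjun: 09:00-09:30.
So the common availability across everyone is 09:00-09:30.
That's a single block of 30 minutes.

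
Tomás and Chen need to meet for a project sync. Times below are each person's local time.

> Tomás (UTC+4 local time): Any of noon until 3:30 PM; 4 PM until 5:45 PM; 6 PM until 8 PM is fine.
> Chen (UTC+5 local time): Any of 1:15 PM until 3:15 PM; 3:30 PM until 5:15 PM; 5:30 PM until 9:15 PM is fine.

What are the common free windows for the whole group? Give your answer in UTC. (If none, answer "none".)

Tomás in UTC: 08:00-11:30, 12:00-13:45, 14:00-16:00 (subtract 4h to convert from UTC+4).
Chen in UTC: 08:15-10:15, 10:30-12:15, 12:30-16:15 (subtract 5h to convert from UTC+5).
Tomás ∩ Chen: 08:15-10:15, 10:30-11:30, 12:00-12:15, 12:30-13:45, 14:00-16:00.

08:15-10:15, 10:30-11:30, 12:00-12:15, 12:30-13:45, 14:00-16:00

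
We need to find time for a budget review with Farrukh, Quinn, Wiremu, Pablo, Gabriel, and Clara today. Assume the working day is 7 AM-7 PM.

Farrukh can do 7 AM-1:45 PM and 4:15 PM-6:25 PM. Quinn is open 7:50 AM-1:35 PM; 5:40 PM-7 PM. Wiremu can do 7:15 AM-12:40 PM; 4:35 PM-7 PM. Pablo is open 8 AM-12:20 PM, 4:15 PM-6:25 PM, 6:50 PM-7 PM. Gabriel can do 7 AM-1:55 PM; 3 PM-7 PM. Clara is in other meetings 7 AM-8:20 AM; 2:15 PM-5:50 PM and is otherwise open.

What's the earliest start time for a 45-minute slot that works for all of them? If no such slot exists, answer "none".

08:20

Farrukh free: 07:00-13:45, 16:15-18:25.
Quinn free: 07:50-13:35, 17:40-19:00.
Wiremu free: 07:15-12:40, 16:35-19:00.
Pablo free: 08:00-12:20, 16:15-18:25, 18:50-19:00.
Gabriel free: 07:00-13:55, 15:00-19:00.
Clara free: 08:20-14:15, 17:50-19:00 (invert busy blocks within the working day).
Farrukh ∩ Quinn: 07:50-13:35, 17:40-18:25.
Farrukh ∩ Quinn ∩ Wiremu: 07:50-12:40, 17:40-18:25.
Farrukh ∩ Quinn ∩ Wiremu ∩ Pablo: 08:00-12:20, 17:40-18:25.
Farrukh ∩ Quinn ∩ Wiremu ∩ Pablo ∩ Gabriel: 08:00-12:20, 17:40-18:25.
Farrukh ∩ Quinn ∩ Wiremu ∩ Pablo ∩ Gabriel ∩ Clara: 08:20-12:20, 17:50-18:25.
The first common window of at least 45 minutes is 08:20-12:20, so the earliest start is 08:20.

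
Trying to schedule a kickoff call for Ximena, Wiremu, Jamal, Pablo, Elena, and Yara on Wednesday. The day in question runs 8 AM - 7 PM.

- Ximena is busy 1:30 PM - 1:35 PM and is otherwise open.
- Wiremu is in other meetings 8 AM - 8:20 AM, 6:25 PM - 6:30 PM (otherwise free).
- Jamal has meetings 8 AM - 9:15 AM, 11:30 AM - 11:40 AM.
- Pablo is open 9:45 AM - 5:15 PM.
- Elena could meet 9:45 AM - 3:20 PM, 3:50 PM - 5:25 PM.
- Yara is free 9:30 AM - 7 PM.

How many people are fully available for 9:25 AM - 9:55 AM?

Ximena free: 08:00-13:30, 13:35-19:00 (invert busy blocks within the working day).
Wiremu free: 08:20-18:25, 18:30-19:00 (invert busy blocks within the working day).
Jamal free: 09:15-11:30, 11:40-19:00 (invert busy blocks within the working day).
Pablo free: 09:45-17:15.
Elena free: 09:45-15:20, 15:50-17:25.
Yara free: 09:30-19:00.
Ximena, Wiremu, and Jamal can make the full 09:25-09:55 slot — that's 3.

3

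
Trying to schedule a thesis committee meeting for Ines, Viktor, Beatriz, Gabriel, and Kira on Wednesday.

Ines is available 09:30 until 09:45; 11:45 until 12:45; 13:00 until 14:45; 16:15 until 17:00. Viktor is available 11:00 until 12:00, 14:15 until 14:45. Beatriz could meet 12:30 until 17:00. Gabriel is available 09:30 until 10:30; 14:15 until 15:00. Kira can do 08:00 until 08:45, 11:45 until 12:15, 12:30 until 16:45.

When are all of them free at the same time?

Ines ∩ Viktor: 11:45-12:00, 14:15-14:45.
Ines ∩ Viktor ∩ Beatriz: 14:15-14:45.
Ines ∩ Viktor ∩ Beatriz ∩ Gabriel: 14:15-14:45.
Ines ∩ Viktor ∩ Beatriz ∩ Gabriel ∩ Kira: 14:15-14:45.

14:15-14:45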